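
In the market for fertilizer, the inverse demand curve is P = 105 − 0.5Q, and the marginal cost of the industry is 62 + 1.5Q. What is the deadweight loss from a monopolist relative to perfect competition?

DWL = 18.49

Competitive equilibrium sets price equal to marginal cost: 105 − 0.5Q = 62 + 1.5Q, so Q = 21.5 and P = 94.25.
The monopolist equates marginal revenue to marginal cost: 105 − Q = 62 + 1.5Q, so Q = 17.2. From demand, P = 96.4.
CS = ½·(105 − 94.25)·21.5 = 1849/16; PS = (94.25·21.5 − 62·21.5 − ½·1.5·21.5²) = 5547/16; TS = 462.25.
CS = ½·(105 − 96.4)·17.2 = 73.96; PS = (96.4·17.2 − 62·17.2 − ½·1.5·17.2²) = 369.8; TS = 443.76.
DWL = 462.25 − 443.76 = 18.49.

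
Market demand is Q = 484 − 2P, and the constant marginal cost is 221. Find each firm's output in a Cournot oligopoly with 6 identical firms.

q_i = 6

Inverting demand: P = 242 − 0.5Q.
Cournot with 6 identical firms: the symmetric best-response condition is 242 − 3.5q = 221. Each firm produces q = 6, total output Q = 36, price P = 224.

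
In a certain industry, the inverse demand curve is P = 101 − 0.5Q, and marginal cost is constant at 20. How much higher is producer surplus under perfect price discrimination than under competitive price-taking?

PS rises by 6561

Perfect competition: P = MC = 20, so 101 − 0.5Q = 20 and Q = 162.
PS = (20 − 20)·162 = 0.
A perfectly discriminating monopolist sells every unit with P(Q) ≥ MC(Q), so output equals the competitive quantity Q = 162. Each buyer pays their reservation price, so CS = 0 and the firm captures all surplus.
PS = ½·(101 − 20)·162 = 6561.
Change in producer surplus: 6561 − 0 = 6561.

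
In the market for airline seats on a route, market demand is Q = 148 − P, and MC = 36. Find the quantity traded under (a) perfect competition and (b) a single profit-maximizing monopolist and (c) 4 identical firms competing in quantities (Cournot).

Inverting demand: P = 148 − Q.
Competitive firms price at marginal cost: P = 36, giving Q = 112.
Monopoly sets MR = MC: 148 − 2Q = 36 ⇒ Q = 56, P = 148 − 56 = 92.
With 4 symmetric Cournot firms, each firm's FOC gives 148 − 5q = 36, so q = 22.4, Q = 4·22.4 = 89.6, and P = 58.4.

Competition: Q = 112; Monopoly: Q = 56; Cournot: Q = 89.6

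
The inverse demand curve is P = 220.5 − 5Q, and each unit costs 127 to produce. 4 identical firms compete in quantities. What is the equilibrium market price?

In a 4-firm Cournot equilibrium, symmetry and the first-order condition give q = (220.5 − 127)/(25) = 3.74. So Q = 14.96 and P = 145.7.

P = 145.7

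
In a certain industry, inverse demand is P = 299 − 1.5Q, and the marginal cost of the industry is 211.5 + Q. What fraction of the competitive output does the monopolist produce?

Q_m/Q_c = 0.625

A monopolist chooses Q where MR = MC. MR = 299 − 3Q; setting this equal to 211.5 + Q gives Q = 21.875 and P = 4259/16.
Under competition P = MC: 299 − 1.5Q = 211.5 + Q ⇒ Q = 35, P = 246.5.
Ratio Q_m/Q_c = 21.875/35 = 0.625.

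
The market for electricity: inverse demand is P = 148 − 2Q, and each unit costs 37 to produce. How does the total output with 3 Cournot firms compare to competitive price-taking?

Cournot: Q = 41.625; Competition: Q = 55.5

In a 3-firm Cournot equilibrium, symmetry and the first-order condition give q = (148 − 37)/(8) = 13.875. So Q = 41.625 and P = 64.75.
Competitive firms price at marginal cost: P = 37, giving Q = 55.5.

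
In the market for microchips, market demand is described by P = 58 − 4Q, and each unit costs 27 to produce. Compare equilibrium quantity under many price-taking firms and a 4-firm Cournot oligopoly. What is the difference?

Perfect competition: P = MC = 27, so 58 − 4Q = 27 and Q = 7.75.
In a 4-firm Cournot equilibrium, symmetry and the first-order condition give q = (58 − 27)/(20) = 1.55. So Q = 6.2 and P = 33.2.
Change in equilibrium quantity: 6.2 − 7.75 = −1.55.

Equilibrium quantity falls by 1.55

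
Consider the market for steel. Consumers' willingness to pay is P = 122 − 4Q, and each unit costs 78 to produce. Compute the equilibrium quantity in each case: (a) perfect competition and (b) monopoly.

Competition: Q = 11; Monopoly: Q = 5.5

Under competition P = MC = 78, so Q = (122 − 78)/4 = 11.
The monopolist equates marginal revenue to marginal cost: 122 − 8Q = 78, so Q = 5.5. From demand, P = 100.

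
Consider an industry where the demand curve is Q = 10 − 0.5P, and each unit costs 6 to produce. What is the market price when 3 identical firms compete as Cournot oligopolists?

P = 9.5

Inverting demand: P = 20 − 2Q.
In a 3-firm Cournot equilibrium, symmetry and the first-order condition give q = (20 − 6)/(8) = 1.75. So Q = 5.25 and P = 9.5.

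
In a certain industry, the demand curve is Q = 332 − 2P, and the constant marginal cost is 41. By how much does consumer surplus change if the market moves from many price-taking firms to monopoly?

Consumer surplus falls by 11718.75

Inverting demand: P = 166 − 0.5Q.
Perfect competition: P = MC = 41, so 166 − 0.5Q = 41 and Q = 250.
CS = ½·(166 − 41)·250 = 15625.
A monopolist chooses Q where MR = MC. MR = 166 − Q; setting this equal to 41 gives Q = 125 and P = 103.5.
CS = ½·(166 − 103.5)·125 = 3906.25.
Change in consumer surplus: 3906.25 − 15625 = −11718.75.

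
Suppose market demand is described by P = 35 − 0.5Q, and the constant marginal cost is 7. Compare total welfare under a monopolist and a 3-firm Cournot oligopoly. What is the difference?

Total welfare rises by 147

The monopolist equates marginal revenue to marginal cost: 35 − Q = 7, so Q = 28. From demand, P = 21.
CS = ½·(35 − 21)·28 = 196; PS = (21 − 7)·28 = 392; TS = 588.
In a 3-firm Cournot equilibrium, symmetry and the first-order condition give q = (35 − 7)/(2) = 14. So Q = 42 and P = 14.
CS = ½·(35 − 14)·42 = 441; PS = (14 − 7)·42 = 294; TS = 735.
Change in total welfare: 735 − 588 = 147.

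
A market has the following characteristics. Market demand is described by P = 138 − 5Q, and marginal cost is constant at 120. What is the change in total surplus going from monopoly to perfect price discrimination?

A monopolist chooses Q where MR = MC. MR = 138 − 10Q; setting this equal to 120 gives Q = 1.8 and P = 129.
CS = ½·(138 − 129)·1.8 = 8.1; PS = (129 − 120)·1.8 = 16.2; TS = 24.3.
Under first-degree price discrimination the firm charges each unit its demand price and produces up to where P = MC, i.e. Q = 3.6. Consumer surplus is zero; producer surplus equals total surplus.
TS = 32.4 (equal to competitive TS).
Change in total surplus: 32.4 − 24.3 = 8.1.

TS rises by 8.1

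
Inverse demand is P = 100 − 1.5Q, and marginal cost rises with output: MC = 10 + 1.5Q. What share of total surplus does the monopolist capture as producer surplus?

PS/TS = 0.75

Monopoly sets MR = MC: 100 − 3Q = 10 + 1.5Q ⇒ Q = 20, P = 100 − 1.5·20 = 70.
CS = ½·(100 − 70)·20 = 300.
PS = P·Q − VC(Q) = 70·20 − (10·20 + ½·1.5·20²) = 900.
Share captured = PS/TS = 900/1200 = 0.75.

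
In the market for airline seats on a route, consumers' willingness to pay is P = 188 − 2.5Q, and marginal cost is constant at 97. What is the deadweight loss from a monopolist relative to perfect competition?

DWL = 414.05

Under competition P = MC = 97, so Q = (188 − 97)/2.5 = 36.4.
The monopolist equates marginal revenue to marginal cost: 188 − 5Q = 97, so Q = 18.2. From demand, P = 142.5.
DWL is the triangle between Q = 18.2 and Q = 36.4: ½·(36.4 − 18.2)·(142.5 − 97) = 414.05.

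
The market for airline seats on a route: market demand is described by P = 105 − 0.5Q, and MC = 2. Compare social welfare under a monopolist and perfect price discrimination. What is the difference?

Monopoly sets MR = MC: 105 − Q = 2 ⇒ Q = 103, P = 105 − 0.5·103 = 53.5.
CS = ½·(105 − 53.5)·103 = 2652.25; PS = (53.5 − 2)·103 = 5304.5; TS = 7956.75.
A perfectly discriminating monopolist sells every unit with P(Q) ≥ MC(Q), so output equals the competitive quantity Q = 206. Each buyer pays their reservation price, so CS = 0 and the firm captures all surplus.
TS = 10609 (equal to competitive TS).
Change in social welfare: 10609 − 7956.75 = 2652.25.

Social welfare rises by 2652.25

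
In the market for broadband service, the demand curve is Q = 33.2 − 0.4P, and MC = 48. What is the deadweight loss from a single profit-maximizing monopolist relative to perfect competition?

Inverting demand: P = 83 − 2.5Q.
Under competition P = MC = 48, so Q = (83 − 48)/2.5 = 14.
A monopolist chooses Q where MR = MC. MR = 83 − 5Q; setting this equal to 48 gives Q = 7 and P = 65.5.
DWL is the triangle between Q = 7 and Q = 14: ½·(14 − 7)·(65.5 − 48) = 61.25.

DWL = 61.25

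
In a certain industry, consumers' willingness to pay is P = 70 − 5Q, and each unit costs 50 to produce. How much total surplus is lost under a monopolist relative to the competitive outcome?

DWL = 10

Under competition P = MC = 50, so Q = (70 − 50)/5 = 4.
Monopoly sets MR = MC: 70 − 10Q = 50 ⇒ Q = 2, P = 70 − 5·2 = 60.
DWL is the triangle between Q = 2 and Q = 4: ½·(4 − 2)·(60 − 50) = 10.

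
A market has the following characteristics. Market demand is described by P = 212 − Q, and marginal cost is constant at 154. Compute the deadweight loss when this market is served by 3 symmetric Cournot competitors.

Competitive firms price at marginal cost: P = 154, giving Q = 58.
Cournot with 3 identical firms: the symmetric best-response condition is 212 − 4q = 154. Each firm produces q = 14.5, total output Q = 43.5, price P = 168.5.
DWL is the triangle between Q = 43.5 and Q = 58: ½·(58 − 43.5)·(168.5 − 154) = 105.125.

DWL = 105.125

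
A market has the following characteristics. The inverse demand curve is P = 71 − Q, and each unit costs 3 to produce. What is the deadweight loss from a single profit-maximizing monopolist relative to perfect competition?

DWL = 578

Under competition P = MC = 3, so Q = (71 − 3)/1 = 68.
The monopolist equates marginal revenue to marginal cost: 71 − 2Q = 3, so Q = 34. From demand, P = 37.
DWL is the triangle between Q = 34 and Q = 68: ½·(68 − 34)·(37 − 3) = 578.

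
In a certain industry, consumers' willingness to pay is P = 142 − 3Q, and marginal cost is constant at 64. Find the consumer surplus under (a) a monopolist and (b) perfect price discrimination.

Monopoly: CS = 253.5; Perfect PD: CS = 0

A monopolist chooses Q where MR = MC. MR = 142 − 6Q; setting this equal to 64 gives Q = 13 and P = 103.
CS = ½·(142 − 103)·13 = 253.5.
A perfectly discriminating monopolist sells every unit with P(Q) ≥ MC(Q), so output equals the competitive quantity Q = 26. Each buyer pays their reservation price, so CS = 0 and the firm captures all surplus.
CS = 0.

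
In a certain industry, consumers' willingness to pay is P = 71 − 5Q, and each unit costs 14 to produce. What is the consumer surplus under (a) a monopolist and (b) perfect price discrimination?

The monopolist equates marginal revenue to marginal cost: 71 − 10Q = 14, so Q = 5.7. From demand, P = 42.5.
CS = ½·(71 − 42.5)·5.7 = 81.225.
Under first-degree price discrimination the firm charges each unit its demand price and produces up to where P = MC, i.e. Q = 11.4. Consumer surplus is zero; producer surplus equals total surplus.
CS = 0.

Monopoly: CS = 81.225; Perfect PD: CS = 0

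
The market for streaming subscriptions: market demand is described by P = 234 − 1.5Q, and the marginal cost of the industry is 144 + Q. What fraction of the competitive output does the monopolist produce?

Q_m/Q_c = 0.625

Monopoly sets MR = MC: 234 − 3Q = 144 + Q ⇒ Q = 22.5, P = 234 − 1.5·22.5 = 200.25.
Competitive equilibrium sets price equal to marginal cost: 234 − 1.5Q = 144 + Q, so Q = 36 and P = 180.
Ratio Q_m/Q_c = 22.5/36 = 0.625.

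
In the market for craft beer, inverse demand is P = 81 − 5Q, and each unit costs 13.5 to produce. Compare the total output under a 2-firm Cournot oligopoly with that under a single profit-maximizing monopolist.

Cournot: Q = 9; Monopoly: Q = 6.75

Cournot with 2 identical firms: the symmetric best-response condition is 81 − 15q = 13.5. Each firm produces q = 4.5, total output Q = 9, price P = 36.
Monopoly sets MR = MC: 81 − 10Q = 13.5 ⇒ Q = 6.75, P = 81 − 5·6.75 = 47.25.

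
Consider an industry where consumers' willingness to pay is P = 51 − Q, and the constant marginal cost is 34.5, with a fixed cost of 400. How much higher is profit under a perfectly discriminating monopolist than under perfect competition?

Profit rises by 136.125

Under competition P = MC = 34.5, so Q = (51 − 34.5)/1 = 16.5.
Profit = (34.5 − 34.5)·16.5 − 400 = −400.
With perfect price discrimination, output is the efficient level Q = 16.5 (where demand meets MC), but every buyer pays their willingness to pay: CS = 0 and PS = total surplus.
PS equals the full surplus area, 136.125. Profit = 136.125 − 400 = −263.875.
Change in profit: −263.875 − −400 = 136.125.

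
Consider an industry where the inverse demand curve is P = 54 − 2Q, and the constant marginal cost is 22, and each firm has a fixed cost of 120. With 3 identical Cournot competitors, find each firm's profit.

In a 3-firm Cournot equilibrium, symmetry and the first-order condition give q = (54 − 22)/(8) = 4. So Q = 12 and P = 30.
Each firm's profit = (30 − 22)·4 − 120 = −88.

π_i = −88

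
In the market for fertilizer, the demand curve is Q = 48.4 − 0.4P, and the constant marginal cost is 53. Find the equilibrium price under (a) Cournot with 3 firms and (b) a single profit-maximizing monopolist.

Inverting demand: P = 121 − 2.5Q.
Cournot with 3 identical firms: the symmetric best-response condition is 121 − 10q = 53. Each firm produces q = 6.8, total output Q = 20.4, price P = 70.
A monopolist chooses Q where MR = MC. MR = 121 − 5Q; setting this equal to 53 gives Q = 13.6 and P = 87.

Cournot: P = 70; Monopoly: P = 87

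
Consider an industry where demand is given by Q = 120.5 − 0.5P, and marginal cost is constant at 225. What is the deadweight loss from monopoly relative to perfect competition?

DWL = 16

Inverting demand: P = 241 − 2Q.
Perfect competition: P = MC = 225, so 241 − 2Q = 225 and Q = 8.
A monopolist chooses Q where MR = MC. MR = 241 − 4Q; setting this equal to 225 gives Q = 4 and P = 233.
DWL is the triangle between Q = 4 and Q = 8: ½·(8 − 4)·(233 − 225) = 16.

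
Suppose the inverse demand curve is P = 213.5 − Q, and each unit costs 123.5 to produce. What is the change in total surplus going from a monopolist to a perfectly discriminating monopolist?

Monopoly sets MR = MC: 213.5 − 2Q = 123.5 ⇒ Q = 45, P = 213.5 − 45 = 168.5.
CS = ½·(213.5 − 168.5)·45 = 1012.5; PS = (168.5 − 123.5)·45 = 2025; TS = 3037.5.
Under first-degree price discrimination the firm charges each unit its demand price and produces up to where P = MC, i.e. Q = 90. Consumer surplus is zero; producer surplus equals total surplus.
TS = 4050 (equal to competitive TS).
Change in total surplus: 4050 − 3037.5 = 1012.5.

Total surplus rises by 1012.5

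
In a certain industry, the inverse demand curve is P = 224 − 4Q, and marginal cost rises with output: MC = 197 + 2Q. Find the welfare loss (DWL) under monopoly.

Competitive equilibrium sets price equal to marginal cost: 224 − 4Q = 197 + 2Q, so Q = 4.5 and P = 206.
Monopoly sets MR = MC: 224 − 8Q = 197 + 2Q ⇒ Q = 2.7, P = 224 − 4·2.7 = 213.2.
CS = ½·(224 − 206)·4.5 = 40.5; PS = (206·4.5 − 197·4.5 − ½·2·4.5²) = 20.25; TS = 60.75.
CS = ½·(224 − 213.2)·2.7 = 14.58; PS = (213.2·2.7 − 197·2.7 − ½·2·2.7²) = 36.45; TS = 51.03.
DWL = 60.75 − 51.03 = 9.72.

DWL = 9.72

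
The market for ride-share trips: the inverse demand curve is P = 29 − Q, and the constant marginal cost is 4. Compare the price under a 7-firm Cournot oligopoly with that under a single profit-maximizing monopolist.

Cournot: P = 7.125; Monopoly: P = 16.5

In a 7-firm Cournot equilibrium, symmetry and the first-order condition give q = (29 − 4)/(8) = 3.125. So Q = 21.875 and P = 7.125.
A monopolist chooses Q where MR = MC. MR = 29 − 2Q; setting this equal to 4 gives Q = 12.5 and P = 16.5.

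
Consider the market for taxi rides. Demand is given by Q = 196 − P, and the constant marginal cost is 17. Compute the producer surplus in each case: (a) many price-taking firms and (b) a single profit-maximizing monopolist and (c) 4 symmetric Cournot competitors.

Competition: PS = 0; Monopoly: PS = 8010.25; Cournot: PS = 5126.56

Inverting demand: P = 196 − Q.
Under competition P = MC = 17, so Q = (196 − 17)/1 = 179.
PS = (17 − 17)·179 = 0.
Monopoly sets MR = MC: 196 − 2Q = 17 ⇒ Q = 89.5, P = 196 − 89.5 = 106.5.
PS = (106.5 − 17)·89.5 = 8010.25.
In a 4-firm Cournot equilibrium, symmetry and the first-order condition give q = (196 − 17)/(5) = 35.8. So Q = 143.2 and P = 52.8.
PS = (52.8 − 17)·143.2 = 5126.56.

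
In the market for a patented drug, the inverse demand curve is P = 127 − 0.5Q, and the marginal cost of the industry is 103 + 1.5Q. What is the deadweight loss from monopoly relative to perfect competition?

DWL = 5.76

Under competition P = MC: 127 − 0.5Q = 103 + 1.5Q ⇒ Q = 12, P = 121.
A monopolist chooses Q where MR = MC. MR = 127 − Q; setting this equal to 103 + 1.5Q gives Q = 9.6 and P = 122.2.
CS = ½·(127 − 121)·12 = 36; PS = (121·12 − 103·12 − ½·1.5·12²) = 108; TS = 144.
CS = ½·(127 − 122.2)·9.6 = 23.04; PS = (122.2·9.6 − 103·9.6 − ½·1.5·9.6²) = 115.2; TS = 138.24.
DWL = 144 − 138.24 = 5.76.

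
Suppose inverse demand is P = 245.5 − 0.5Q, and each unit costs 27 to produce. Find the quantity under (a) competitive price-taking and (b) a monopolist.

Perfect competition: P = MC = 27, so 245.5 − 0.5Q = 27 and Q = 437.
Monopoly sets MR = MC: 245.5 − Q = 27 ⇒ Q = 218.5, P = 245.5 − 0.5·218.5 = 136.25.

Competition: Q = 437; Monopoly: Q = 218.5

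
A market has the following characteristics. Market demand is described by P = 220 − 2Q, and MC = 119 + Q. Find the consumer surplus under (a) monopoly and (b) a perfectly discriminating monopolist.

Monopoly: CS = 408.04; Perfect PD: CS = 0

A monopolist chooses Q where MR = MC. MR = 220 − 4Q; setting this equal to 119 + Q gives Q = 20.2 and P = 179.6.
CS = ½·(220 − 179.6)·20.2 = 408.04.
Under first-degree price discrimination the firm charges each unit its demand price and produces up to where P = MC, i.e. Q = 101/3. Consumer surplus is zero; producer surplus equals total surplus.
CS = 0.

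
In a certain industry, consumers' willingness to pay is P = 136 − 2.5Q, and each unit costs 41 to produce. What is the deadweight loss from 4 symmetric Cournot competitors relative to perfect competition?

DWL = 72.2

Perfect competition: P = MC = 41, so 136 − 2.5Q = 41 and Q = 38.
Cournot with 4 identical firms: the symmetric best-response condition is 136 − 12.5q = 41. Each firm produces q = 7.6, total output Q = 30.4, price P = 60.
DWL is the triangle between Q = 30.4 and Q = 38: ½·(38 − 30.4)·(60 − 41) = 72.2.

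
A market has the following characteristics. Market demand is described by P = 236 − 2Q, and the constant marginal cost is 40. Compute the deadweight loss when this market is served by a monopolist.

DWL = 2401

Competitive firms price at marginal cost: P = 40, giving Q = 98.
The monopolist equates marginal revenue to marginal cost: 236 − 4Q = 40, so Q = 49. From demand, P = 138.
DWL is the triangle between Q = 49 and Q = 98: ½·(98 − 49)·(138 − 40) = 2401.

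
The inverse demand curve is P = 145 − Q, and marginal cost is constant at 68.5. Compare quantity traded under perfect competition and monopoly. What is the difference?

Under competition P = MC = 68.5, so Q = (145 − 68.5)/1 = 76.5.
The monopolist equates marginal revenue to marginal cost: 145 − 2Q = 68.5, so Q = 38.25. From demand, P = 106.75.
Change in quantity traded: 38.25 − 76.5 = −38.25.

Q falls by 38.25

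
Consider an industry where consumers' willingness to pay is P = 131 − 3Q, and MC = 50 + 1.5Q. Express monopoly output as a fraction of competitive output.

Q_m/Q_c = 0.6

The monopolist equates marginal revenue to marginal cost: 131 − 6Q = 50 + 1.5Q, so Q = 10.8. From demand, P = 98.6.
Under competition P = MC: 131 − 3Q = 50 + 1.5Q ⇒ Q = 18, P = 77.
Ratio Q_m/Q_c = 10.8/18 = 0.6.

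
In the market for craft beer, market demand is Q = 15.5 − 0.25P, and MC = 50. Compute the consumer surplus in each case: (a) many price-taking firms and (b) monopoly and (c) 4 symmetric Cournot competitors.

Competition: CS = 18; Monopoly: CS = 4.5; Cournot: CS = 11.52

Inverting demand: P = 62 − 4Q.
Competitive firms price at marginal cost: P = 50, giving Q = 3.
CS = ½·(62 − 50)·3 = 18.
A monopolist chooses Q where MR = MC. MR = 62 − 8Q; setting this equal to 50 gives Q = 1.5 and P = 56.
CS = ½·(62 − 56)·1.5 = 4.5.
With 4 symmetric Cournot firms, each firm's FOC gives 62 − 20q = 50, so q = 0.6, Q = 4·0.6 = 2.4, and P = 52.4.
CS = ½·(62 − 52.4)·2.4 = 11.52.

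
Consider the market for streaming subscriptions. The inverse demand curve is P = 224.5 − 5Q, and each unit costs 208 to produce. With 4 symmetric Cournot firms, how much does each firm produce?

With 4 symmetric Cournot firms, each firm's FOC gives 224.5 − 25q = 208, so q = 0.66, Q = 4·0.66 = 2.64, and P = 211.3.

q_i = 0.66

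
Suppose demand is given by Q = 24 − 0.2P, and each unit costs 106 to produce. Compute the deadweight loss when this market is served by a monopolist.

DWL = 4.9

Inverting demand: P = 120 − 5Q.
Under competition P = MC = 106, so Q = (120 − 106)/5 = 2.8.
A monopolist chooses Q where MR = MC. MR = 120 − 10Q; setting this equal to 106 gives Q = 1.4 and P = 113.
DWL is the triangle between Q = 1.4 and Q = 2.8: ½·(2.8 − 1.4)·(113 − 106) = 4.9.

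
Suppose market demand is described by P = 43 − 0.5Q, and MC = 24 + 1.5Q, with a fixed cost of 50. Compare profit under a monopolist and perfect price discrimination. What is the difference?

Profit rises by 18.05

Monopoly sets MR = MC: 43 − Q = 24 + 1.5Q ⇒ Q = 7.6, P = 43 − 0.5·7.6 = 39.2.
Profit = 39.2·7.6 − (24·7.6 + ½·1.5·7.6²) − 50 = 22.2.
A perfectly discriminating monopolist sells every unit with P(Q) ≥ MC(Q), so output equals the competitive quantity Q = 9.5. Each buyer pays their reservation price, so CS = 0 and the firm captures all surplus.
PS equals the full surplus area, 90.25. Profit = 90.25 − 50 = 40.25.
Change in profit: 40.25 − 22.2 = 18.05.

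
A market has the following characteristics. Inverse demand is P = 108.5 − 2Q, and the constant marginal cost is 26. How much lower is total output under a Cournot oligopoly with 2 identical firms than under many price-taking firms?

Under competition P = MC = 26, so Q = (108.5 − 26)/2 = 41.25.
In a 2-firm Cournot equilibrium, symmetry and the first-order condition give q = (108.5 − 26)/(6) = 13.75. So Q = 27.5 and P = 53.5.
Change in total output: 27.5 − 41.25 = −13.75.

Q falls by 13.75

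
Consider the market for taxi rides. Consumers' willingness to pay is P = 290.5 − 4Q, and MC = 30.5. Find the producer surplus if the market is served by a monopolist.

A monopolist chooses Q where MR = MC. MR = 290.5 − 8Q; setting this equal to 30.5 gives Q = 32.5 and P = 160.5.
PS = (160.5 − 30.5)·32.5 = 4225.

PS = 4225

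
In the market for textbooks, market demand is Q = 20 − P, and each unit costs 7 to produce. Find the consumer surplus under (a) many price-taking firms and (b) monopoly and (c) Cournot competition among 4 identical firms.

Inverting demand: P = 20 − Q.
Competitive firms price at marginal cost: P = 7, giving Q = 13.
CS = ½·(20 − 7)·13 = 84.5.
A monopolist chooses Q where MR = MC. MR = 20 − 2Q; setting this equal to 7 gives Q = 6.5 and P = 13.5.
CS = ½·(20 − 13.5)·6.5 = 21.125.
With 4 symmetric Cournot firms, each firm's FOC gives 20 − 5q = 7, so q = 2.6, Q = 4·2.6 = 10.4, and P = 9.6.
CS = ½·(20 − 9.6)·10.4 = 54.08.

Competition: CS = 84.5; Monopoly: CS = 21.125; Cournot: CS = 54.08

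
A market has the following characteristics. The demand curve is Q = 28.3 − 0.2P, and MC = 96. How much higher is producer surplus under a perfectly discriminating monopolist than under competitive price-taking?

Inverting demand: P = 141.5 − 5Q.
Competitive firms price at marginal cost: P = 96, giving Q = 9.1.
PS = (96 − 96)·9.1 = 0.
With perfect price discrimination, output is the efficient level Q = 9.1 (where demand meets MC), but every buyer pays their willingness to pay: CS = 0 and PS = total surplus.
PS = ½·(141.5 − 96)·9.1 = 207.025.
Change in producer surplus: 207.025 − 0 = 207.025.

Producer surplus rises by 207.025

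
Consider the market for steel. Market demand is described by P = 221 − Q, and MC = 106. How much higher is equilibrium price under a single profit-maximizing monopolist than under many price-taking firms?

P rises by 57.5

Competitive firms price at marginal cost: P = 106, giving Q = 115.
A monopolist chooses Q where MR = MC. MR = 221 − 2Q; setting this equal to 106 gives Q = 57.5 and P = 163.5.
Change in equilibrium price: 163.5 − 106 = 57.5.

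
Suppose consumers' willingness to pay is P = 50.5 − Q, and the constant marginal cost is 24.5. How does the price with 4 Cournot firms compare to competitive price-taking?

Cournot: P = 29.7; Competition: P = 24.5

With 4 symmetric Cournot firms, each firm's FOC gives 50.5 − 5q = 24.5, so q = 5.2, Q = 4·5.2 = 20.8, and P = 29.7.
Under competition P = MC = 24.5, so Q = (50.5 − 24.5)/1 = 26.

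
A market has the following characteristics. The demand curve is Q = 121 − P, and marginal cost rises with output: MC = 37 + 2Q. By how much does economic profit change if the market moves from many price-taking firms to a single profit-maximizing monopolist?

π rises by 98

Inverting demand: P = 121 − Q.
Under competition P = MC: 121 − Q = 37 + 2Q ⇒ Q = 28, P = 93.
Profit = 93·28 − (37·28 + ½·2·28²) = 784.
A monopolist chooses Q where MR = MC. MR = 121 − 2Q; setting this equal to 37 + 2Q gives Q = 21 and P = 100.
Profit = 100·21 − (37·21 + ½·2·21²) = 882.
Change in economic profit: 882 − 784 = 98.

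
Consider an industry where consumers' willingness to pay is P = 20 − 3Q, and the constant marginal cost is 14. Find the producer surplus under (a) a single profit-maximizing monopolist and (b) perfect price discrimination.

Monopoly sets MR = MC: 20 − 6Q = 14 ⇒ Q = 1, P = 20 − 3·1 = 17.
PS = (17 − 14)·1 = 3.
With perfect price discrimination, output is the efficient level Q = 2 (where demand meets MC), but every buyer pays their willingness to pay: CS = 0 and PS = total surplus.
PS = ½·(20 − 14)·2 = 6.

Monopoly: PS = 3; Perfect PD: PS = 6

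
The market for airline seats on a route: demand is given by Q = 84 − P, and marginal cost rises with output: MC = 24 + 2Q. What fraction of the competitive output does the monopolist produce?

Q_m/Q_c = 0.75

Inverting demand: P = 84 − Q.
A monopolist chooses Q where MR = MC. MR = 84 − 2Q; setting this equal to 24 + 2Q gives Q = 15 and P = 69.
Competitive equilibrium sets price equal to marginal cost: 84 − Q = 24 + 2Q, so Q = 20 and P = 64.
Ratio Q_m/Q_c = 15/20 = 0.75.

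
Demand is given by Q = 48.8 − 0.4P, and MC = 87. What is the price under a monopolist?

Inverting demand: P = 122 − 2.5Q.
A monopolist chooses Q where MR = MC. MR = 122 − 5Q; setting this equal to 87 gives Q = 7 and P = 104.5.

P = 104.5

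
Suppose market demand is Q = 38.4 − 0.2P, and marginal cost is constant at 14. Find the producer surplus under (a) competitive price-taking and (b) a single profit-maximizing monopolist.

Inverting demand: P = 192 − 5Q.
Perfect competition: P = MC = 14, so 192 − 5Q = 14 and Q = 35.6.
PS = (14 − 14)·35.6 = 0.
Monopoly sets MR = MC: 192 − 10Q = 14 ⇒ Q = 17.8, P = 192 − 5·17.8 = 103.
PS = (103 − 14)·17.8 = 1584.2.

Competition: PS = 0; Monopoly: PS = 1584.2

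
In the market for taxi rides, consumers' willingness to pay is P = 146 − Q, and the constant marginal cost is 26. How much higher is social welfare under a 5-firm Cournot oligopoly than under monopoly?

The monopolist equates marginal revenue to marginal cost: 146 − 2Q = 26, so Q = 60. From demand, P = 86.
CS = ½·(146 − 86)·60 = 1800; PS = (86 − 26)·60 = 3600; TS = 5400.
With 5 symmetric Cournot firms, each firm's FOC gives 146 − 6q = 26, so q = 20, Q = 5·20 = 100, and P = 46.
CS = ½·(146 − 46)·100 = 5000; PS = (46 − 26)·100 = 2000; TS = 7000.
Change in social welfare: 7000 − 5400 = 1600.

TS rises by 1600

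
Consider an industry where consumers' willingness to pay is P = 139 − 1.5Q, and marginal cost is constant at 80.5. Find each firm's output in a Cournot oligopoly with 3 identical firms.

Cournot with 3 identical firms: the symmetric best-response condition is 139 − 6q = 80.5. Each firm produces q = 9.75, total output Q = 29.25, price P = 95.125.

q_i = 9.75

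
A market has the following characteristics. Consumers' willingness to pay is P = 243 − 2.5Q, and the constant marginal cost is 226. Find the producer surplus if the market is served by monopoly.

A monopolist chooses Q where MR = MC. MR = 243 − 5Q; setting this equal to 226 gives Q = 3.4 and P = 234.5.
PS = (234.5 − 226)·3.4 = 28.9.

PS = 28.9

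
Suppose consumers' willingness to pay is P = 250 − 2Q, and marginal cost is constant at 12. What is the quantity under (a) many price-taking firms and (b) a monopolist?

Perfect competition: P = MC = 12, so 250 − 2Q = 12 and Q = 119.
The monopolist equates marginal revenue to marginal cost: 250 − 4Q = 12, so Q = 59.5. From demand, P = 131.

Competition: Q = 119; Monopoly: Q = 59.5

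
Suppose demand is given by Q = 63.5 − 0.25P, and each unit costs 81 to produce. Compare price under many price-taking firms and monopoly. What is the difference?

P rises by 86.5

Inverting demand: P = 254 − 4Q.
Competitive firms price at marginal cost: P = 81, giving Q = 43.25.
A monopolist chooses Q where MR = MC. MR = 254 − 8Q; setting this equal to 81 gives Q = 21.625 and P = 167.5.
Change in price: 167.5 − 81 = 86.5.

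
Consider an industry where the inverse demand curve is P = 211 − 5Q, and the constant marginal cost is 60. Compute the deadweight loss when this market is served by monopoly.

Competitive firms price at marginal cost: P = 60, giving Q = 30.2.
A monopolist chooses Q where MR = MC. MR = 211 − 10Q; setting this equal to 60 gives Q = 15.1 and P = 135.5.
DWL is the triangle between Q = 15.1 and Q = 30.2: ½·(30.2 − 15.1)·(135.5 − 60) = 570.025.

DWL = 570.025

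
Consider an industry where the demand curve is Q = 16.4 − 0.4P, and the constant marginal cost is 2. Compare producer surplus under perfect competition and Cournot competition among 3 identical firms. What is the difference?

Inverting demand: P = 41 − 2.5Q.
Competitive firms price at marginal cost: P = 2, giving Q = 15.6.
PS = (2 − 2)·15.6 = 0.
With 3 symmetric Cournot firms, each firm's FOC gives 41 − 10q = 2, so q = 3.9, Q = 3·3.9 = 11.7, and P = 11.75.
PS = (11.75 − 2)·11.7 = 114.075.
Change in producer surplus: 114.075 − 0 = 114.075.

PS rises by 114.075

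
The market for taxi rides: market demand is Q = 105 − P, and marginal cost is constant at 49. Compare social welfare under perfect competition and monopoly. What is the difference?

Inverting demand: P = 105 − Q.
Under competition P = MC = 49, so Q = (105 − 49)/1 = 56.
CS = ½·(105 − 49)·56 = 1568; PS = (49 − 49)·56 = 0; TS = 1568.
Monopoly sets MR = MC: 105 − 2Q = 49 ⇒ Q = 28, P = 105 − 28 = 77.
CS = ½·(105 − 77)·28 = 392; PS = (77 − 49)·28 = 784; TS = 1176.
Change in social welfare: 1176 − 1568 = −392.

Social welfare falls by 392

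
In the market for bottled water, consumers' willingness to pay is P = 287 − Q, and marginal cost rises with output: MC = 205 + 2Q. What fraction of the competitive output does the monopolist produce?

Q_m/Q_c = 0.75

The monopolist equates marginal revenue to marginal cost: 287 − 2Q = 205 + 2Q, so Q = 20.5. From demand, P = 266.5.
Competitive equilibrium sets price equal to marginal cost: 287 − Q = 205 + 2Q, so Q = 82/3 and P = 779/3.
Ratio Q_m/Q_c = 20.5/(82/3) = 0.75.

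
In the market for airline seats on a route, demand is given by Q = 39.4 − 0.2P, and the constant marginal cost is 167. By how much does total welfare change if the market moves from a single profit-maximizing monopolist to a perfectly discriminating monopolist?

Inverting demand: P = 197 − 5Q.
Monopoly sets MR = MC: 197 − 10Q = 167 ⇒ Q = 3, P = 197 − 5·3 = 182.
CS = ½·(197 − 182)·3 = 22.5; PS = (182 − 167)·3 = 45; TS = 67.5.
A perfectly discriminating monopolist sells every unit with P(Q) ≥ MC(Q), so output equals the competitive quantity Q = 6. Each buyer pays their reservation price, so CS = 0 and the firm captures all surplus.
TS = 90 (equal to competitive TS).
Change in total welfare: 90 − 67.5 = 22.5.

Total welfare rises by 22.5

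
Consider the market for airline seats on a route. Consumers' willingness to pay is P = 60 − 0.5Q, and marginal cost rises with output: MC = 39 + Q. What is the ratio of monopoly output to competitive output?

Monopoly sets MR = MC: 60 − Q = 39 + Q ⇒ Q = 10.5, P = 60 − 0.5·10.5 = 54.75.
Competitive equilibrium sets price equal to marginal cost: 60 − 0.5Q = 39 + Q, so Q = 14 and P = 53.
Ratio Q_m/Q_c = 10.5/14 = 0.75.

Q_m/Q_c = 0.75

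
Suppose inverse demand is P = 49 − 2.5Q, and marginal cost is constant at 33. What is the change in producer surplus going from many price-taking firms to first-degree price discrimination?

Competitive firms price at marginal cost: P = 33, giving Q = 6.4.
PS = (33 − 33)·6.4 = 0.
With perfect price discrimination, output is the efficient level Q = 6.4 (where demand meets MC), but every buyer pays their willingness to pay: CS = 0 and PS = total surplus.
PS = ½·(49 − 33)·6.4 = 51.2.
Change in producer surplus: 51.2 − 0 = 51.2.

Producer surplus rises by 51.2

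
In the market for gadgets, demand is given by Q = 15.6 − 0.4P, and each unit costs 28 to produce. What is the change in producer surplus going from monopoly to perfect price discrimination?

Inverting demand: P = 39 − 2.5Q.
Monopoly sets MR = MC: 39 − 5Q = 28 ⇒ Q = 2.2, P = 39 − 2.5·2.2 = 33.5.
PS = (33.5 − 28)·2.2 = 12.1.
Under first-degree price discrimination the firm charges each unit its demand price and produces up to where P = MC, i.e. Q = 4.4. Consumer surplus is zero; producer surplus equals total surplus.
PS = ½·(39 − 28)·4.4 = 24.2.
Change in producer surplus: 24.2 − 12.1 = 12.1.

Producer surplus rises by 12.1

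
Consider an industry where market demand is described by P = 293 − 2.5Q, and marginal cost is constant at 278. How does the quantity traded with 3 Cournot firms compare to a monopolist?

In a 3-firm Cournot equilibrium, symmetry and the first-order condition give q = (293 − 278)/(10) = 1.5. So Q = 4.5 and P = 281.75.
Monopoly sets MR = MC: 293 − 5Q = 278 ⇒ Q = 3, P = 293 − 2.5·3 = 285.5.

Cournot: Q = 4.5; Monopoly: Q = 3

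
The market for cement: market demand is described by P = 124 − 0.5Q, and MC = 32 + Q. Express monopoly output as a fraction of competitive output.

Q_m/Q_c = 0.75

Monopoly sets MR = MC: 124 − Q = 32 + Q ⇒ Q = 46, P = 124 − 0.5·46 = 101.
Competitive equilibrium sets price equal to marginal cost: 124 − 0.5Q = 32 + Q, so Q = 184/3 and P = 280/3.
Ratio Q_m/Q_c = 46/(184/3) = 0.75.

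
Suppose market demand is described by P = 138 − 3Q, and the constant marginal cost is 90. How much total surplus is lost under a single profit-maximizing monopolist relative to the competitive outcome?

DWL = 96

Perfect competition: P = MC = 90, so 138 − 3Q = 90 and Q = 16.
The monopolist equates marginal revenue to marginal cost: 138 − 6Q = 90, so Q = 8. From demand, P = 114.
DWL is the triangle between Q = 8 and Q = 16: ½·(16 − 8)·(114 − 90) = 96.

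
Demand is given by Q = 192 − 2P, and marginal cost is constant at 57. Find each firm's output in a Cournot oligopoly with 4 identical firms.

q_i = 15.6

Inverting demand: P = 96 − 0.5Q.
In a 4-firm Cournot equilibrium, symmetry and the first-order condition give q = (96 − 57)/(2.5) = 15.6. So Q = 62.4 and P = 64.8.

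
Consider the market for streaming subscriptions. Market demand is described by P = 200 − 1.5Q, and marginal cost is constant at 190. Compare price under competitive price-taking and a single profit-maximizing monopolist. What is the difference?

Competitive firms price at marginal cost: P = 190, giving Q = 20/3.
A monopolist chooses Q where MR = MC. MR = 200 − 3Q; setting this equal to 190 gives Q = 10/3 and P = 195.
Change in price: 195 − 190 = 5.

P rises by 5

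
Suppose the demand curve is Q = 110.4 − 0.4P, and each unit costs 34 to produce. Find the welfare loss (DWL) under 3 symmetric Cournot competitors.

Inverting demand: P = 276 − 2.5Q.
Perfect competition: P = MC = 34, so 276 − 2.5Q = 34 and Q = 96.8.
In a 3-firm Cournot equilibrium, symmetry and the first-order condition give q = (276 − 34)/(10) = 24.2. So Q = 72.6 and P = 94.5.
DWL is the triangle between Q = 72.6 and Q = 96.8: ½·(96.8 − 72.6)·(94.5 − 34) = 732.05.

DWL = 732.05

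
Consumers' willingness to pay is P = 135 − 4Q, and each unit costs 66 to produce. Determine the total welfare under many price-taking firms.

Perfect competition: P = MC = 66, so 135 − 4Q = 66 and Q = 17.25.
CS = ½·(135 − 66)·17.25 = 595.125; PS = (66 − 66)·17.25 = 0; TS = 595.125.

TS = 595.125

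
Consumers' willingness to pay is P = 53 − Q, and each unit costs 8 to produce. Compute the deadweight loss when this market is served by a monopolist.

DWL = 253.125

Perfect competition: P = MC = 8, so 53 − Q = 8 and Q = 45.
The monopolist equates marginal revenue to marginal cost: 53 − 2Q = 8, so Q = 22.5. From demand, P = 30.5.
DWL is the triangle between Q = 22.5 and Q = 45: ½·(45 − 22.5)·(30.5 − 8) = 253.125.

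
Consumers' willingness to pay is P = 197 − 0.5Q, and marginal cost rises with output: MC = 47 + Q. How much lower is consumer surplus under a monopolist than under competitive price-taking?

CS falls by 1093.75

Under competition P = MC: 197 − 0.5Q = 47 + Q ⇒ Q = 100, P = 147.
CS = ½·(197 − 147)·100 = 2500.
A monopolist chooses Q where MR = MC. MR = 197 − Q; setting this equal to 47 + Q gives Q = 75 and P = 159.5.
CS = ½·(197 − 159.5)·75 = 1406.25.
Change in consumer surplus: 1406.25 − 2500 = −1093.75.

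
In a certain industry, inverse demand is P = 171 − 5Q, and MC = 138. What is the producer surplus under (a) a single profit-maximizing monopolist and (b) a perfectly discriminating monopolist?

Monopoly: PS = 54.45; Perfect PD: PS = 108.9

Monopoly sets MR = MC: 171 − 10Q = 138 ⇒ Q = 3.3, P = 171 − 5·3.3 = 154.5.
PS = (154.5 − 138)·3.3 = 54.45.
Under first-degree price discrimination the firm charges each unit its demand price and produces up to where P = MC, i.e. Q = 6.6. Consumer surplus is zero; producer surplus equals total surplus.
PS = ½·(171 − 138)·6.6 = 108.9.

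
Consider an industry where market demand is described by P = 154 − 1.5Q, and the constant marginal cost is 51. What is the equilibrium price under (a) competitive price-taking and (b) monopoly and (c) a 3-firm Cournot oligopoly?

Competition: P = 51; Monopoly: P = 102.5; Cournot: P = 76.75

Perfect competition: P = MC = 51, so 154 − 1.5Q = 51 and Q = 206/3.
The monopolist equates marginal revenue to marginal cost: 154 − 3Q = 51, so Q = 103/3. From demand, P = 102.5.
In a 3-firm Cournot equilibrium, symmetry and the first-order condition give q = (154 − 51)/(6) = 103/6. So Q = 51.5 and P = 76.75.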